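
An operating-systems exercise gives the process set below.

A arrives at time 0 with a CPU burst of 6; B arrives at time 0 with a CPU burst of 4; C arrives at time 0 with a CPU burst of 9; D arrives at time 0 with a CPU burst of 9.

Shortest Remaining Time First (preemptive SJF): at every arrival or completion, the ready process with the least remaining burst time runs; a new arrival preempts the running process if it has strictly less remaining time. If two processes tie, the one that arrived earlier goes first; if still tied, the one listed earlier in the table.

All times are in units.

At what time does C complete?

19

Timeline: | B 0-4 | A 4-10 | C 10-19 | D 19-28 |
Completion: A=10  B=4  C=19  D=28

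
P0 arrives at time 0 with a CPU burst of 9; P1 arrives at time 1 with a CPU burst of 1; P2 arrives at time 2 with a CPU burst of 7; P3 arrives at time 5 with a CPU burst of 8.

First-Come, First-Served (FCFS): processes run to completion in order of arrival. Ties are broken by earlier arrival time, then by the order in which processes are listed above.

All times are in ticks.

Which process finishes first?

P0

Timeline: | P0 0-9 | P1 9-10 | P2 10-17 | P3 17-25 |
Completion: P0=9  P1=10  P2=17  P3=25
Turnaround (C−A): P0=9  P1=9  P2=15  P3=20
Finish order: P0 → P1 → P2 → P3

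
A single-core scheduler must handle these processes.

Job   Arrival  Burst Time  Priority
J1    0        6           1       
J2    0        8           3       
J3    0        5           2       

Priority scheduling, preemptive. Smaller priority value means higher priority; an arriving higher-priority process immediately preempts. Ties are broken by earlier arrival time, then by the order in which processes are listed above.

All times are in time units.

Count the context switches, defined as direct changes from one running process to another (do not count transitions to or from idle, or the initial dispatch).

2

Schedule: | J1 0-6 | J3 6-11 | J2 11-19 |
Completion: J1=6  J2=19  J3=11
Turnaround (C−A): J1=6  J2=19  J3=11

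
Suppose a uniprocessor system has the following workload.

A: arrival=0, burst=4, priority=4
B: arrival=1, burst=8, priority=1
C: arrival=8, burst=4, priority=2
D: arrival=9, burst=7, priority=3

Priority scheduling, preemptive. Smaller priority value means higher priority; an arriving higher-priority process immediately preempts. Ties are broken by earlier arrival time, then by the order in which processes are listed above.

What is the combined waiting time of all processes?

24

Schedule: | A 0-1 | B 1-9 | C 9-13 | D 13-20 | A 20-23 |
Completion: A=23  B=9  C=13  D=20
Turnaround (C−A): A=23  B=8  C=5  D=11
Waiting = turnaround − burst: A=19, B=0, C=1, D=4
Total waiting = 19 + 0 + 1 + 4 = 24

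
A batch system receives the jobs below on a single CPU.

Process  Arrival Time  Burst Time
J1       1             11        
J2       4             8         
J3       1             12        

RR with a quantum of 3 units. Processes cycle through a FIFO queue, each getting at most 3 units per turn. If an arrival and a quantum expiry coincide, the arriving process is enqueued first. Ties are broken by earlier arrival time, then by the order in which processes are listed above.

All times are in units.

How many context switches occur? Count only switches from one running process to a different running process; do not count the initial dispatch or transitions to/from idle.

10

Timeline: | idle 0-1 | J1 1-4 | J3 4-7 | J2 7-10 | J1 10-13 | J3 13-16 | J2 16-19 | J1 19-22 | J3 22-25 | J2 25-27 | J1 27-29 | J3 29-32 |
Completion: J1=29  J2=27  J3=32
Turnaround (C−A): J1=28  J2=23  J3=31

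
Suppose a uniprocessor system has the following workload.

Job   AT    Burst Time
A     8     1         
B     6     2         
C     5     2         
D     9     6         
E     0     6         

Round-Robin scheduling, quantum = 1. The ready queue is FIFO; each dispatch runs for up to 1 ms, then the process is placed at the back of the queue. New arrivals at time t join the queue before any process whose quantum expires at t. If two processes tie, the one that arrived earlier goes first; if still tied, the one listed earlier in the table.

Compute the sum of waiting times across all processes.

Schedule: | E 0-5 | C 5-6 | E 6-7 | B 7-8 | C 8-9 | A 9-10 | B 10-11 | D 11-17 |
Completion: A=10  B=11  C=9  D=17  E=7
Waiting = turnaround − burst: A=1, B=3, C=2, D=2, E=1
Total waiting = 1 + 3 + 2 + 2 + 1 = 9

9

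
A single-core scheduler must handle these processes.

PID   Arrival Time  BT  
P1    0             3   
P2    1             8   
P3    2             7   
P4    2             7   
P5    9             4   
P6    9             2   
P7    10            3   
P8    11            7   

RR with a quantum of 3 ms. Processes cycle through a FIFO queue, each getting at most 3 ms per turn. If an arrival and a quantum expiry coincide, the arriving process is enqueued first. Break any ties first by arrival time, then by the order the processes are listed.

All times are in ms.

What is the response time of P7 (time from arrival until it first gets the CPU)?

13

Timeline: | P1 0-3 | P2 3-6 | P3 6-9 | P4 9-12 | P2 12-15 | P5 15-18 | P6 18-20 | P3 20-23 | P7 23-26 | P8 26-29 | P4 29-32 | P2 32-34 | P5 34-35 | P3 35-36 | P8 36-39 | P4 39-40 | P8 40-41 |
Completion: P1=3  P2=34  P3=36  P4=40  P5=35  P6=20  P7=26  P8=41
Turnaround (C−A): P1=3  P2=33  P3=34  P4=38  P5=26  P6=11  P7=16  P8=30
Response(P7) = first start − arrival = 23 − 10 = 13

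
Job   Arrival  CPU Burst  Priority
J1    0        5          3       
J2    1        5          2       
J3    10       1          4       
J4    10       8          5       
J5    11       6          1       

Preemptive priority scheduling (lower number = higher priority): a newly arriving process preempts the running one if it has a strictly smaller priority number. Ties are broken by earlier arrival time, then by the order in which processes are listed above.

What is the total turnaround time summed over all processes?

37

Timeline: | J1 0-1 | J2 1-6 | J1 6-10 | J3 10-11 | J5 11-17 | J4 17-25 |
Completion: J1=10  J2=6  J3=11  J4=25  J5=17
Turnaround (C−A): J1=10  J2=5  J3=1  J4=15  J5=6
Turnaround = completion − arrival: J1=10, J2=5, J3=1, J4=15, J5=6
Total turnaround = 10 + 5 + 1 + 15 + 6 = 37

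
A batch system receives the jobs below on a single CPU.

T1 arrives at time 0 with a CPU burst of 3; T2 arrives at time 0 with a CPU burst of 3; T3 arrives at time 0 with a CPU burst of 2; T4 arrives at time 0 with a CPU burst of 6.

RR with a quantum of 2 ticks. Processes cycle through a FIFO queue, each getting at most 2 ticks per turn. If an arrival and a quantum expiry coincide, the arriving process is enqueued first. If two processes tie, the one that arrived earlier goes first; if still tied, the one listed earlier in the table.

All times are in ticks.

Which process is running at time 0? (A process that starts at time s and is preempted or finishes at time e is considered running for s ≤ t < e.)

Gantt: | T1 0-2 | T2 2-4 | T3 4-6 | T4 6-8 | T1 8-9 | T2 9-10 | T4 10-14 |
Completion: T1=9  T2=10  T3=6  T4=14
Turnaround (C−A): T1=9  T2=10  T3=6  T4=14

T1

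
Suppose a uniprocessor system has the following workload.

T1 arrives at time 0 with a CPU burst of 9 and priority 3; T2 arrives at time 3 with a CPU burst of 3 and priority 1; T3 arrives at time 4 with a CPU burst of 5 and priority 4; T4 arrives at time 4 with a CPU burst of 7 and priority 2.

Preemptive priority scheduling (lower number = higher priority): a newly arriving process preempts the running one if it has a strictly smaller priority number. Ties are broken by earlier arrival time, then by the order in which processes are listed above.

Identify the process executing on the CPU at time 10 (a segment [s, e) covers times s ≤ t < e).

T4

Timeline: | T1 0-3 | T2 3-6 | T4 6-13 | T1 13-19 | T3 19-24 |
Completion: T1=19  T2=6  T3=24  T4=13
Turnaround (C−A): T1=19  T2=3  T3=20  T4=9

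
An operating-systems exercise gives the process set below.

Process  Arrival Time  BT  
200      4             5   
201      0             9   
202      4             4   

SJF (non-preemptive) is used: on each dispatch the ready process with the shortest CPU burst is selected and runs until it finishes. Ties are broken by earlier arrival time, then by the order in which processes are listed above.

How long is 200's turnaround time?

14

Timeline: | 201 0-9 | 202 9-13 | 200 13-18 |
Completion: 200=18  201=9  202=13
Turnaround(200) = completion − arrival = 18 − 4 = 14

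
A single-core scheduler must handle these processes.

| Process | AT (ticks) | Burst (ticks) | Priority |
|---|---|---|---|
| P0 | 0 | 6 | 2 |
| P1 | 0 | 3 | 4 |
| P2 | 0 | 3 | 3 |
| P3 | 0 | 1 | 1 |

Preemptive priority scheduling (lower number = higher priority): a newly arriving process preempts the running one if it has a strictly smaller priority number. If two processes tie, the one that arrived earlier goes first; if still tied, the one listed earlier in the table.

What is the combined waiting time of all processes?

Schedule: | P3 0-1 | P0 1-7 | P2 7-10 | P1 10-13 |
Completion: P0=7  P1=13  P2=10  P3=1
Turnaround (C−A): P0=7  P1=13  P2=10  P3=1
Waiting = turnaround − burst: P0=1, P1=10, P2=7, P3=0
Total waiting = 1 + 10 + 7 + 0 = 18

18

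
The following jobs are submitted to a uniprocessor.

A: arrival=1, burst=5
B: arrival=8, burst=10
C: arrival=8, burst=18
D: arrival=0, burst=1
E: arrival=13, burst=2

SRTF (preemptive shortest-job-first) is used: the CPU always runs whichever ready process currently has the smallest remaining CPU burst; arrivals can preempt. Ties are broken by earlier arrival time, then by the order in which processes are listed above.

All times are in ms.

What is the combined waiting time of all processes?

Schedule: | D 0-1 | A 1-6 | idle 6-8 | B 8-13 | E 13-15 | B 15-20 | C 20-38 |
Completion: A=6  B=20  C=38  D=1  E=15
Turnaround (C−A): A=5  B=12  C=30  D=1  E=2
Waiting = turnaround − burst: A=0, B=2, C=12, D=0, E=0
Total waiting = 0 + 2 + 12 + 0 + 0 = 14

14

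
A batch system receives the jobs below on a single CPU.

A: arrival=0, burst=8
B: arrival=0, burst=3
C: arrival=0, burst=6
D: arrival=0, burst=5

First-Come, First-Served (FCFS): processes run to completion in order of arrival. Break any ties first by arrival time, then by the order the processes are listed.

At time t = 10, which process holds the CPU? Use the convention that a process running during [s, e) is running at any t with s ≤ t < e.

Gantt: | A 0-8 | B 8-11 | C 11-17 | D 17-22 |
Completion: A=8  B=11  C=17  D=22

B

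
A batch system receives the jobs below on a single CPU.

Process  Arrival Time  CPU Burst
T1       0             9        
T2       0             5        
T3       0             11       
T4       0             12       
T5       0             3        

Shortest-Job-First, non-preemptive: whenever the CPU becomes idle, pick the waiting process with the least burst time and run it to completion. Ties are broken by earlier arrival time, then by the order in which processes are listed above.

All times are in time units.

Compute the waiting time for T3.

17

Gantt: | T5 0-3 | T2 3-8 | T1 8-17 | T3 17-28 | T4 28-40 |
Completion: T1=17  T2=8  T3=28  T4=40  T5=3
Turnaround (C−A): T1=17  T2=8  T3=28  T4=40  T5=3
Waiting(T3) = turnaround − burst = 28 − 11 = 17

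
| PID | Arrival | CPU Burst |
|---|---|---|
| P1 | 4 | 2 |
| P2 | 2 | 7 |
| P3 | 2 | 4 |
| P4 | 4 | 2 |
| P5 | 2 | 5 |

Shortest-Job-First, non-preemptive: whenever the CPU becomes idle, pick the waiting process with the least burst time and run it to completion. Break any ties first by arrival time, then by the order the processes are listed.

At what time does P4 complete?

Schedule: | idle 0-2 | P3 2-6 | P1 6-8 | P4 8-10 | P5 10-15 | P2 15-22 |
Completion: P1=8  P2=22  P3=6  P4=10  P5=15
Turnaround (C−A): P1=4  P2=20  P3=4  P4=6  P5=13

10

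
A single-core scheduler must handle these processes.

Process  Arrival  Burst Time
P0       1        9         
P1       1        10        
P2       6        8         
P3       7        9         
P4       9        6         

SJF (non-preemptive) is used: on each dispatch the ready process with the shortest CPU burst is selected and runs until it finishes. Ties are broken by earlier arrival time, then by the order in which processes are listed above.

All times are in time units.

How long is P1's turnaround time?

42

Gantt: | idle 0-1 | P0 1-10 | P4 10-16 | P2 16-24 | P3 24-33 | P1 33-43 |
Completion: P0=10  P1=43  P2=24  P3=33  P4=16
Turnaround (C−A): P0=9  P1=42  P2=18  P3=26  P4=7
Turnaround(P1) = completion − arrival = 43 − 1 = 42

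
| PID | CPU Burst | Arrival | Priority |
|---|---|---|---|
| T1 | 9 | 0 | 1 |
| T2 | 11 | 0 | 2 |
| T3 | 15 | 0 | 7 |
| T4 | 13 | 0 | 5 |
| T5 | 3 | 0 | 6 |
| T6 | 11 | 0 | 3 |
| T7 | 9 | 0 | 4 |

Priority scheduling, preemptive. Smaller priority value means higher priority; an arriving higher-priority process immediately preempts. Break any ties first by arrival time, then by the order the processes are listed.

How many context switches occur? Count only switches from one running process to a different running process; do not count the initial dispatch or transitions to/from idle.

Schedule: | T1 0-9 | T2 9-20 | T6 20-31 | T7 31-40 | T4 40-53 | T5 53-56 | T3 56-71 |
Completion: T1=9  T2=20  T3=71  T4=53  T5=56  T6=31  T7=40

6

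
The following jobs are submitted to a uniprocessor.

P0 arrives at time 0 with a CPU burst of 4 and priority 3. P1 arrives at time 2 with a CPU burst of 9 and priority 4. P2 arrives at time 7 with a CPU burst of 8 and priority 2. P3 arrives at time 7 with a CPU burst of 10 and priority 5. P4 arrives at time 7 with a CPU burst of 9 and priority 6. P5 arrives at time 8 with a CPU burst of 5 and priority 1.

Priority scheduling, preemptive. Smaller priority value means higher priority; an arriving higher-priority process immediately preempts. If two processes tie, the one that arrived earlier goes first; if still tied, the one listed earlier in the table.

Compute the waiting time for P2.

Timeline: | P0 0-4 | P1 4-7 | P2 7-8 | P5 8-13 | P2 13-20 | P1 20-26 | P3 26-36 | P4 36-45 |
Completion: P0=4  P1=26  P2=20  P3=36  P4=45  P5=13
Turnaround (C−A): P0=4  P1=24  P2=13  P3=29  P4=38  P5=5
Waiting(P2) = turnaround − burst = 13 − 8 = 5

5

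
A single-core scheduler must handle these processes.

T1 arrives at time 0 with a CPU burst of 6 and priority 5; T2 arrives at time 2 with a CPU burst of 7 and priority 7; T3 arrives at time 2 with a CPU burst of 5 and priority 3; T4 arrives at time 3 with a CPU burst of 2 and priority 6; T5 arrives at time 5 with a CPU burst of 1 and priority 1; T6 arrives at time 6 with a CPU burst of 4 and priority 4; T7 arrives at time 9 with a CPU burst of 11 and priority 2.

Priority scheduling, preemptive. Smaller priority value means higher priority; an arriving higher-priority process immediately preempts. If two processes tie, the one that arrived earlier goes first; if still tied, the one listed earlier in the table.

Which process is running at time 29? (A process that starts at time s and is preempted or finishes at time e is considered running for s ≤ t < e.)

Gantt: | T1 0-2 | T3 2-5 | T5 5-6 | T3 6-8 | T6 8-9 | T7 9-20 | T6 20-23 | T1 23-27 | T4 27-29 | T2 29-36 |
Completion: T1=27  T2=36  T3=8  T4=29  T5=6  T6=23  T7=20
Turnaround (C−A): T1=27  T2=34  T3=6  T4=26  T5=1  T6=17  T7=11

T2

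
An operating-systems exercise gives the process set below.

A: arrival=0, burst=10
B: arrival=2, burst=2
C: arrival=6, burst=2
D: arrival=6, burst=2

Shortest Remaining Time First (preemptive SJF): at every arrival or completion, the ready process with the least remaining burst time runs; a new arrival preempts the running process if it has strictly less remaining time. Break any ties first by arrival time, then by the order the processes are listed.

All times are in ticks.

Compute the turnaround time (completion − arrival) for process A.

16

Schedule: | A 0-2 | B 2-4 | A 4-6 | C 6-8 | D 8-10 | A 10-16 |
Completion: A=16  B=4  C=8  D=10
Turnaround(A) = completion − arrival = 16 − 0 = 16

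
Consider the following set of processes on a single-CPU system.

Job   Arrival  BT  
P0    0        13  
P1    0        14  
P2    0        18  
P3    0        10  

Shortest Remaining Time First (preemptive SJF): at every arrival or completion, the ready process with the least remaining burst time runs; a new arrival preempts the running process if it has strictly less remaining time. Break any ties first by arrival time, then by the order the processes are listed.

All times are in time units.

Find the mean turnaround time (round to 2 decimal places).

Timeline: | P3 0-10 | P0 10-23 | P1 23-37 | P2 37-55 |
Completion: P0=23  P1=37  P2=55  P3=10
Turnaround times: P0=23, P1=37, P2=55, P3=10
Average turnaround = (23+37+55+10) / 4 = 125/4 = 31.25

31.25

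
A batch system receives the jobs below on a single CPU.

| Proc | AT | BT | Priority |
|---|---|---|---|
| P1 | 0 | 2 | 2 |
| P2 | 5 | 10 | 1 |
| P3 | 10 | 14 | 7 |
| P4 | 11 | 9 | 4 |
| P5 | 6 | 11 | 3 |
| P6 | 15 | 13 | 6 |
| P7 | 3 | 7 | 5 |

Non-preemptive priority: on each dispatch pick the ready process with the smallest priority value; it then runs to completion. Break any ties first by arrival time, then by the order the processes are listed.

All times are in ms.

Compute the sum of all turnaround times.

173

Gantt: | P1 0-2 | idle 2-3 | P7 3-10 | P2 10-20 | P5 20-31 | P4 31-40 | P6 40-53 | P3 53-67 |
Completion: P1=2  P2=20  P3=67  P4=40  P5=31  P6=53  P7=10
Turnaround = completion − arrival: P1=2, P2=15, P3=57, P4=29, P5=25, P6=38, P7=7
Total turnaround = 2 + 15 + 57 + 29 + 25 + 38 + 7 = 173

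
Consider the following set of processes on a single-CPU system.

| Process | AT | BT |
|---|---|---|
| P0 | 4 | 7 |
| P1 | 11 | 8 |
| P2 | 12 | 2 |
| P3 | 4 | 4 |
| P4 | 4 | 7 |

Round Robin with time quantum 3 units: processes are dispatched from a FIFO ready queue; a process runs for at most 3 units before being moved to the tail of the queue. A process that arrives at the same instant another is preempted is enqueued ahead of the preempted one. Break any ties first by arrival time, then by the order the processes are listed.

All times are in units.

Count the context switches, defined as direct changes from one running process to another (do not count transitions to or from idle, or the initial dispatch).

Schedule: | idle 0-4 | P0 4-7 | P3 7-10 | P4 10-13 | P0 13-16 | P3 16-17 | P1 17-20 | P2 20-22 | P4 22-25 | P0 25-26 | P1 26-29 | P4 29-30 | P1 30-32 |
Completion: P0=26  P1=32  P2=22  P3=17  P4=30
Turnaround (C−A): P0=22  P1=21  P2=10  P3=13  P4=26

11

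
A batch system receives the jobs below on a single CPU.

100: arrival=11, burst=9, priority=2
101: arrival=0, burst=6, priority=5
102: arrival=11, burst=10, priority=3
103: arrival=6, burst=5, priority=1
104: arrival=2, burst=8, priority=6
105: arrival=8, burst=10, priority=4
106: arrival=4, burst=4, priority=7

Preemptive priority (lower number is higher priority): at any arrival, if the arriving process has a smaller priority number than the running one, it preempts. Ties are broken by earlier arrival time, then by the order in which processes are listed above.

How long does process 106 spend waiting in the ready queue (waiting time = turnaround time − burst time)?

44

Timeline: | 101 0-6 | 103 6-11 | 100 11-20 | 102 20-30 | 105 30-40 | 104 40-48 | 106 48-52 |
Completion: 100=20  101=6  102=30  103=11  104=48  105=40  106=52
Waiting(106) = turnaround − burst = 48 − 4 = 44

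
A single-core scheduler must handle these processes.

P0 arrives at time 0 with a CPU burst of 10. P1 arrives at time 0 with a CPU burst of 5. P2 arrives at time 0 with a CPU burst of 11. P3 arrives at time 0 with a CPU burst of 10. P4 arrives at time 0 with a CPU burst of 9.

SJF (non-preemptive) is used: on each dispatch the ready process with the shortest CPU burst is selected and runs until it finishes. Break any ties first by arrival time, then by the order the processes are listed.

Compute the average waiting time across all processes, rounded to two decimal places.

Timeline: | P1 0-5 | P4 5-14 | P0 14-24 | P3 24-34 | P2 34-45 |
Completion: P0=24  P1=5  P2=45  P3=34  P4=14
Waiting times: P0=14, P1=0, P2=34, P3=24, P4=5
Average waiting = (14+0+34+24+5) / 5 = 77/5 = 15.40

15.40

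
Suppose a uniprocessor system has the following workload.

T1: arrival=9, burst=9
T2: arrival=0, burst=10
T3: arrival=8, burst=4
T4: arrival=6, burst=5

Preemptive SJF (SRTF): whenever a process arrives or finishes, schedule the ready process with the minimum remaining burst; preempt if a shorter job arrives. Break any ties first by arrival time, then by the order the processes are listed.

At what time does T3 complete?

Schedule: | T2 0-10 | T3 10-14 | T4 14-19 | T1 19-28 |
Completion: T1=28  T2=10  T3=14  T4=19

14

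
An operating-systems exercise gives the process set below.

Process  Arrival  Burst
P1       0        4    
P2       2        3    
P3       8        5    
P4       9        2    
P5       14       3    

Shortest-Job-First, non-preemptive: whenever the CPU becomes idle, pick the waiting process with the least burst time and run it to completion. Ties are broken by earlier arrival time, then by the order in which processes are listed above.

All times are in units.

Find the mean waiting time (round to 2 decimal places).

Gantt: | P1 0-4 | P2 4-7 | idle 7-8 | P3 8-13 | P4 13-15 | P5 15-18 |
Completion: P1=4  P2=7  P3=13  P4=15  P5=18
Waiting times: P1=0, P2=2, P3=0, P4=4, P5=1
Average waiting = (0+2+0+4+1) / 5 = 7/5 = 1.40

1.40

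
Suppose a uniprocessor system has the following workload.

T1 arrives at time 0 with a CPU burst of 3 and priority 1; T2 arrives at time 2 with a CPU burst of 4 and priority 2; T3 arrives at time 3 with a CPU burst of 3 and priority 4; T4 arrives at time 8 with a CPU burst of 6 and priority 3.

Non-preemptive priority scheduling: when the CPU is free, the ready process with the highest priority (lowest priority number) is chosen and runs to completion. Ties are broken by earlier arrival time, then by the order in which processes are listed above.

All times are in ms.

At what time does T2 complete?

7

Schedule: | T1 0-3 | T2 3-7 | T3 7-10 | T4 10-16 |
Completion: T1=3  T2=7  T3=10  T4=16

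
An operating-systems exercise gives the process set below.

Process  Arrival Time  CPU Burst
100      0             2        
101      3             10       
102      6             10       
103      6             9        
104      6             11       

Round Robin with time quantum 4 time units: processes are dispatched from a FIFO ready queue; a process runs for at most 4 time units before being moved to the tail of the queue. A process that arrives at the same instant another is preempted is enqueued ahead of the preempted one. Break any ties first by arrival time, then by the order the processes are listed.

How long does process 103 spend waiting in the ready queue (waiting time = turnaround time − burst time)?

25

Schedule: | 100 0-2 | idle 2-3 | 101 3-7 | 102 7-11 | 103 11-15 | 104 15-19 | 101 19-23 | 102 23-27 | 103 27-31 | 104 31-35 | 101 35-37 | 102 37-39 | 103 39-40 | 104 40-43 |
Completion: 100=2  101=37  102=39  103=40  104=43
Turnaround (C−A): 100=2  101=34  102=33  103=34  104=37
Waiting(103) = turnaround − burst = 34 − 9 = 25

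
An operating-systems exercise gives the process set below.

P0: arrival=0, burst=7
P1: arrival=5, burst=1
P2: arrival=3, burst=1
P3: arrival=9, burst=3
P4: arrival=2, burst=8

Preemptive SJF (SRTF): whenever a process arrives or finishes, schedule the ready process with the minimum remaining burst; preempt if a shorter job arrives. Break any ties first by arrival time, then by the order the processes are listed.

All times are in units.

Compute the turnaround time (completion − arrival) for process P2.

1

Schedule: | P0 0-3 | P2 3-4 | P0 4-5 | P1 5-6 | P0 6-9 | P3 9-12 | P4 12-20 |
Completion: P0=9  P1=6  P2=4  P3=12  P4=20
Turnaround(P2) = completion − arrival = 4 − 3 = 1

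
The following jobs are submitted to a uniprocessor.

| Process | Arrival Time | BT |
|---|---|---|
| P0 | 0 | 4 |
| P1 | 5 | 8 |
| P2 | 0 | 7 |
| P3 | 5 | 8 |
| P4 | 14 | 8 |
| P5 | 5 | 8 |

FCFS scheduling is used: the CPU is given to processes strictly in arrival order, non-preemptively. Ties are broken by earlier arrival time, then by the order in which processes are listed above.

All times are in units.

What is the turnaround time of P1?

14

Schedule: | P0 0-4 | P2 4-11 | P1 11-19 | P3 19-27 | P5 27-35 | P4 35-43 |
Completion: P0=4  P1=19  P2=11  P3=27  P4=43  P5=35
Turnaround (C−A): P0=4  P1=14  P2=11  P3=22  P4=29  P5=30
Turnaround(P1) = completion − arrival = 19 − 5 = 14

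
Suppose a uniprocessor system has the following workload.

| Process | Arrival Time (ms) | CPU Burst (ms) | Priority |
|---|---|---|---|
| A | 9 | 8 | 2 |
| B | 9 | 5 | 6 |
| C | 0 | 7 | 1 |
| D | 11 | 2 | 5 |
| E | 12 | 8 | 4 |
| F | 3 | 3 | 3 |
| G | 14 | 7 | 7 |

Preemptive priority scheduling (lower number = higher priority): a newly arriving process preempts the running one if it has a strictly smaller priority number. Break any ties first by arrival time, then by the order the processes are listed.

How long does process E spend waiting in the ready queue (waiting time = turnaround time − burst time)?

6

Schedule: | C 0-7 | F 7-9 | A 9-17 | F 17-18 | E 18-26 | D 26-28 | B 28-33 | G 33-40 |
Completion: A=17  B=33  C=7  D=28  E=26  F=18  G=40
Turnaround (C−A): A=8  B=24  C=7  D=17  E=14  F=15  G=26
Waiting(E) = turnaround − burst = 14 − 8 = 6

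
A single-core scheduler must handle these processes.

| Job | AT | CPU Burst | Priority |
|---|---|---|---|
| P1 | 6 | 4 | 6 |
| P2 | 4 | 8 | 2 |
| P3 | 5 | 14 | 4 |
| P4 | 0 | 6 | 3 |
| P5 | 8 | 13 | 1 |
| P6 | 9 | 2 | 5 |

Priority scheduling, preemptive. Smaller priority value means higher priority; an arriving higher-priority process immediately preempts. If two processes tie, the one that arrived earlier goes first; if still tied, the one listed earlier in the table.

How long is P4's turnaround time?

27

Gantt: | P4 0-4 | P2 4-8 | P5 8-21 | P2 21-25 | P4 25-27 | P3 27-41 | P6 41-43 | P1 43-47 |
Completion: P1=47  P2=25  P3=41  P4=27  P5=21  P6=43
Turnaround(P4) = completion − arrival = 27 − 0 = 27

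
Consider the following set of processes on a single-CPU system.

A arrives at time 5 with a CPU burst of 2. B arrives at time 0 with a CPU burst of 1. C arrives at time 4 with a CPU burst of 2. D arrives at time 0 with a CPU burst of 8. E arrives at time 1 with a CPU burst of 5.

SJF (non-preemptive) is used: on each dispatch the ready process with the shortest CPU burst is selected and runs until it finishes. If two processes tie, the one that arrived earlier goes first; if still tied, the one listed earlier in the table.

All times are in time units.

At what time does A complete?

Schedule: | B 0-1 | E 1-6 | C 6-8 | A 8-10 | D 10-18 |
Completion: A=10  B=1  C=8  D=18  E=6
Turnaround (C−A): A=5  B=1  C=4  D=18  E=5

10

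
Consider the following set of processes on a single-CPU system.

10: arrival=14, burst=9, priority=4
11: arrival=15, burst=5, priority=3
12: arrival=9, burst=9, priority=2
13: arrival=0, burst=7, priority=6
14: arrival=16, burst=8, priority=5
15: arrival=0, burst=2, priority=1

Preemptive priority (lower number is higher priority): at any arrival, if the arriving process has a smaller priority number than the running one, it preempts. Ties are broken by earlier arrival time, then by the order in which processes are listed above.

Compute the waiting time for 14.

16

Schedule: | 15 0-2 | 13 2-9 | 12 9-18 | 11 18-23 | 10 23-32 | 14 32-40 |
Completion: 10=32  11=23  12=18  13=9  14=40  15=2
Turnaround (C−A): 10=18  11=8  12=9  13=9  14=24  15=2
Waiting(14) = turnaround − burst = 24 − 8 = 16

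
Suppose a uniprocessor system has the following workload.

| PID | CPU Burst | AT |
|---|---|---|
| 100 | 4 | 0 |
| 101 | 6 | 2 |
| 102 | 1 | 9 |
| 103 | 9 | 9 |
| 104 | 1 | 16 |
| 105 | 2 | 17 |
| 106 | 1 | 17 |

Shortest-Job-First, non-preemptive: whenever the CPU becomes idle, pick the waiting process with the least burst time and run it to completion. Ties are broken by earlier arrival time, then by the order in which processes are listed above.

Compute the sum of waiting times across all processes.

18

Timeline: | 100 0-4 | 101 4-10 | 102 10-11 | 103 11-20 | 104 20-21 | 106 21-22 | 105 22-24 |
Completion: 100=4  101=10  102=11  103=20  104=21  105=24  106=22
Turnaround (C−A): 100=4  101=8  102=2  103=11  104=5  105=7  106=5
Waiting = turnaround − burst: 100=0, 101=2, 102=1, 103=2, 104=4, 105=5, 106=4
Total waiting = 0 + 2 + 1 + 2 + 4 + 5 + 4 = 18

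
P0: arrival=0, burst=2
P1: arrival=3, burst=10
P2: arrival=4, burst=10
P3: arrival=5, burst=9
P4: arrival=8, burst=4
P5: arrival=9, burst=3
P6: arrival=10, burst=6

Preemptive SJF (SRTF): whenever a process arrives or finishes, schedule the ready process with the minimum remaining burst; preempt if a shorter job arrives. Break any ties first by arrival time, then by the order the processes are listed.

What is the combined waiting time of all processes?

Schedule: | P0 0-2 | idle 2-3 | P1 3-8 | P4 8-12 | P5 12-15 | P1 15-20 | P6 20-26 | P3 26-35 | P2 35-45 |
Completion: P0=2  P1=20  P2=45  P3=35  P4=12  P5=15  P6=26
Waiting = turnaround − burst: P0=0, P1=7, P2=31, P3=21, P4=0, P5=3, P6=10
Total waiting = 0 + 7 + 31 + 21 + 0 + 3 + 10 = 72

72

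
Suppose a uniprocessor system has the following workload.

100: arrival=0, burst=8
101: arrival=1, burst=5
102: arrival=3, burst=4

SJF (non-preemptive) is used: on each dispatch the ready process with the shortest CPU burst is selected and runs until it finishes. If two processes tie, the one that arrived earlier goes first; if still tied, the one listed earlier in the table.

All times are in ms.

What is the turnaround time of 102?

9

Schedule: | 100 0-8 | 102 8-12 | 101 12-17 |
Completion: 100=8  101=17  102=12
Turnaround (C−A): 100=8  101=16  102=9
Turnaround(102) = completion − arrival = 12 − 3 = 9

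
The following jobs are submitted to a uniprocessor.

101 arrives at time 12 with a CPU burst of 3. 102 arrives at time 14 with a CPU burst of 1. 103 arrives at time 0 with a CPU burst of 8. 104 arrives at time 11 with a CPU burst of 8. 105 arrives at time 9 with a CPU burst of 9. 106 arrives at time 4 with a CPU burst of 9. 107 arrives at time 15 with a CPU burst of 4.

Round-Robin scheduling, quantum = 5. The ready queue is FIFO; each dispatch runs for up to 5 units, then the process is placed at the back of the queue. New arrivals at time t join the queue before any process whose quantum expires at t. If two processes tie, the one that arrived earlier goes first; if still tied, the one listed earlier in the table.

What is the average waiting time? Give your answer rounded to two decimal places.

Gantt: | 103 0-5 | 106 5-10 | 103 10-13 | 105 13-18 | 106 18-22 | 104 22-27 | 101 27-30 | 102 30-31 | 107 31-35 | 105 35-39 | 104 39-42 |
Completion: 101=30  102=31  103=13  104=42  105=39  106=22  107=35
Turnaround (C−A): 101=18  102=17  103=13  104=31  105=30  106=18  107=20
Waiting times: 101=15, 102=16, 103=5, 104=23, 105=21, 106=9, 107=16
Average waiting = (15+16+5+23+21+9+16) / 7 = 105/7 = 15.00

15.00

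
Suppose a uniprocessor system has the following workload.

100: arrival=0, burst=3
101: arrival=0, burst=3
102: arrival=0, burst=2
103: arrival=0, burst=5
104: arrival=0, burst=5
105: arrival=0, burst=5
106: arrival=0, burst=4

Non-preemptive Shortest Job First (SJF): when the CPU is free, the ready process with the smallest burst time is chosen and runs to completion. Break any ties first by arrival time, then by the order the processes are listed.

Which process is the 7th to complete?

105

Gantt: | 102 0-2 | 100 2-5 | 101 5-8 | 106 8-12 | 103 12-17 | 104 17-22 | 105 22-27 |
Completion: 100=5  101=8  102=2  103=17  104=22  105=27  106=12
Finish order: 102 → 100 → 101 → 106 → 103 → 104 → 105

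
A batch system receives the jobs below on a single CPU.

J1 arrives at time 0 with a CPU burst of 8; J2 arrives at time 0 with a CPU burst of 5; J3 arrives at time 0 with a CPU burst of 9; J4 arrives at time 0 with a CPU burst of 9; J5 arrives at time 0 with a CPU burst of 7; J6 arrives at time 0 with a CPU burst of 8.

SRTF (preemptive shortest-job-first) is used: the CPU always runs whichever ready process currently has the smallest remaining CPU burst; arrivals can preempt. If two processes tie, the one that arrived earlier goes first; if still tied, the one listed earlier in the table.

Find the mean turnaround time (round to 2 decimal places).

24.67

Timeline: | J2 0-5 | J5 5-12 | J1 12-20 | J6 20-28 | J3 28-37 | J4 37-46 |
Completion: J1=20  J2=5  J3=37  J4=46  J5=12  J6=28
Turnaround (C−A): J1=20  J2=5  J3=37  J4=46  J5=12  J6=28
Turnaround times: J1=20, J2=5, J3=37, J4=46, J5=12, J6=28
Average turnaround = (20+5+37+46+12+28) / 6 = 148/6 = 24.67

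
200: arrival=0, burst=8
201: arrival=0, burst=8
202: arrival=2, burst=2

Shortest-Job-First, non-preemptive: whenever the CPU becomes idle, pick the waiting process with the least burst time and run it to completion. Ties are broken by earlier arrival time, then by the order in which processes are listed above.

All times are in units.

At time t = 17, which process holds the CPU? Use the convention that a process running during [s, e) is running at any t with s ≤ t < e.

201

Gantt: | 200 0-8 | 202 8-10 | 201 10-18 |
Completion: 200=8  201=18  202=10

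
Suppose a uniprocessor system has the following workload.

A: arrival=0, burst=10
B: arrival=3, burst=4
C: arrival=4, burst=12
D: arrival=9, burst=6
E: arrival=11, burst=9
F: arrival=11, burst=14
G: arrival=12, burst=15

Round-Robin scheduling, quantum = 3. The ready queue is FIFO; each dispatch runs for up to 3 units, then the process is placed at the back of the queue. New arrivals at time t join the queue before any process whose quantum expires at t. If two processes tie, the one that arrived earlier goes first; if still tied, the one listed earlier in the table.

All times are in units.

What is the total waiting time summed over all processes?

Schedule: | A 0-3 | B 3-6 | A 6-9 | C 9-12 | B 12-13 | D 13-16 | A 16-19 | E 19-22 | F 22-25 | G 25-28 | C 28-31 | D 31-34 | A 34-35 | E 35-38 | F 38-41 | G 41-44 | C 44-47 | E 47-50 | F 50-53 | G 53-56 | C 56-59 | F 59-62 | G 62-65 | F 65-67 | G 67-70 |
Completion: A=35  B=13  C=59  D=34  E=50  F=67  G=70
Waiting = turnaround − burst: A=25, B=6, C=43, D=19, E=30, F=42, G=43
Total waiting = 25 + 6 + 43 + 19 + 30 + 42 + 43 = 208

208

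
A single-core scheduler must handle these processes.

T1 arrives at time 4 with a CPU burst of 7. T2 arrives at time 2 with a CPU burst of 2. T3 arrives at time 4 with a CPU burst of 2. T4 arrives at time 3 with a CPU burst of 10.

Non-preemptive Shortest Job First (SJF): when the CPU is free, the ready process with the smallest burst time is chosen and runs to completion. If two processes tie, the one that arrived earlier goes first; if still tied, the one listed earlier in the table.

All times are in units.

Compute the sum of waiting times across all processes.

Timeline: | idle 0-2 | T2 2-4 | T3 4-6 | T1 6-13 | T4 13-23 |
Completion: T1=13  T2=4  T3=6  T4=23
Turnaround (C−A): T1=9  T2=2  T3=2  T4=20
Waiting = turnaround − burst: T1=2, T2=0, T3=0, T4=10
Total waiting = 2 + 0 + 0 + 10 = 12

12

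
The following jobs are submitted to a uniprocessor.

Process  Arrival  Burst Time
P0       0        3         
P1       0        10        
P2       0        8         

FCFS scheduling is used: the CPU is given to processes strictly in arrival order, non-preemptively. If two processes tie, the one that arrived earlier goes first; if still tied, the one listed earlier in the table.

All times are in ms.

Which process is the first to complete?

P0

Timeline: | P0 0-3 | P1 3-13 | P2 13-21 |
Completion: P0=3  P1=13  P2=21
Finish order: P0 → P1 → P2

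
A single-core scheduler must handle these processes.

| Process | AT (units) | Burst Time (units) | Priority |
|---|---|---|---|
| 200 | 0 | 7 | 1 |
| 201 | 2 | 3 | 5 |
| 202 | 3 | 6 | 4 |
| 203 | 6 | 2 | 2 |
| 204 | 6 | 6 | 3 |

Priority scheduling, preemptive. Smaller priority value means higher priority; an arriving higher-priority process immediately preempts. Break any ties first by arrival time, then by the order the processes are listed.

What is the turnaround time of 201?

Schedule: | 200 0-7 | 203 7-9 | 204 9-15 | 202 15-21 | 201 21-24 |
Completion: 200=7  201=24  202=21  203=9  204=15
Turnaround (C−A): 200=7  201=22  202=18  203=3  204=9
Turnaround(201) = completion − arrival = 24 − 2 = 22

22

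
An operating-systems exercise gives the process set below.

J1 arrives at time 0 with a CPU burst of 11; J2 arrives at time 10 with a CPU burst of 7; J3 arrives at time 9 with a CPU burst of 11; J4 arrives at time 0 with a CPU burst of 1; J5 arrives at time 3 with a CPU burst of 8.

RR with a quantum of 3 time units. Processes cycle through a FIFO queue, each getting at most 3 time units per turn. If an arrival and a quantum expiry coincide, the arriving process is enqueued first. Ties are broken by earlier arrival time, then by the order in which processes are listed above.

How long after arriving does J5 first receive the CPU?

1

Schedule: | J1 0-3 | J4 3-4 | J5 4-7 | J1 7-10 | J5 10-13 | J3 13-16 | J2 16-19 | J1 19-22 | J5 22-24 | J3 24-27 | J2 27-30 | J1 30-32 | J3 32-35 | J2 35-36 | J3 36-38 |
Completion: J1=32  J2=36  J3=38  J4=4  J5=24
Turnaround (C−A): J1=32  J2=26  J3=29  J4=4  J5=21
Response(J5) = first start − arrival = 4 − 3 = 1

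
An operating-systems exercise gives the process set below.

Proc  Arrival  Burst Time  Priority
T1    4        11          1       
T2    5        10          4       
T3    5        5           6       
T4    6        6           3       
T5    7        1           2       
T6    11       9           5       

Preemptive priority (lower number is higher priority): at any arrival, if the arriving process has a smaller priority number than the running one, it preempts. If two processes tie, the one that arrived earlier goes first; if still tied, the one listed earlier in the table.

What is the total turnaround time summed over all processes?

Schedule: | idle 0-4 | T1 4-15 | T5 15-16 | T4 16-22 | T2 22-32 | T6 32-41 | T3 41-46 |
Completion: T1=15  T2=32  T3=46  T4=22  T5=16  T6=41
Turnaround (C−A): T1=11  T2=27  T3=41  T4=16  T5=9  T6=30
Turnaround = completion − arrival: T1=11, T2=27, T3=41, T4=16, T5=9, T6=30
Total turnaround = 11 + 27 + 41 + 16 + 9 + 30 = 134

134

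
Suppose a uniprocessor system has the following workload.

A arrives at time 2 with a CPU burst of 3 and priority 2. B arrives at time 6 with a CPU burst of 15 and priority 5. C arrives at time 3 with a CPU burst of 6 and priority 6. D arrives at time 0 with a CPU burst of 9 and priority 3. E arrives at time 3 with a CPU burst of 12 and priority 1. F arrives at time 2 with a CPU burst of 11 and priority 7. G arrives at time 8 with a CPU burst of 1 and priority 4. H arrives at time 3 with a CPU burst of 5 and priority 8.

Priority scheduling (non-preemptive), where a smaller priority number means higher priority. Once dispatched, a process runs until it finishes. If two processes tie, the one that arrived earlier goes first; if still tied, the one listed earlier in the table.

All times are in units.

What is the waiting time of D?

Gantt: | D 0-9 | E 9-21 | A 21-24 | G 24-25 | B 25-40 | C 40-46 | F 46-57 | H 57-62 |
Completion: A=24  B=40  C=46  D=9  E=21  F=57  G=25  H=62
Turnaround (C−A): A=22  B=34  C=43  D=9  E=18  F=55  G=17  H=59
Waiting(D) = turnaround − burst = 9 − 9 = 0

0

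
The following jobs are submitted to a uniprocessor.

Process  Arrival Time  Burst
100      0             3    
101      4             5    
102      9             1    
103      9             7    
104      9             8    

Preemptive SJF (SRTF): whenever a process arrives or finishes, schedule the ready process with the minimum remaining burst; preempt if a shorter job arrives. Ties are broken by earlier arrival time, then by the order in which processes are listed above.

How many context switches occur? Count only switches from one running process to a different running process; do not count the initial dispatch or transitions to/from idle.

Timeline: | 100 0-3 | idle 3-4 | 101 4-9 | 102 9-10 | 103 10-17 | 104 17-25 |
Completion: 100=3  101=9  102=10  103=17  104=25
Turnaround (C−A): 100=3  101=5  102=1  103=8  104=16

3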